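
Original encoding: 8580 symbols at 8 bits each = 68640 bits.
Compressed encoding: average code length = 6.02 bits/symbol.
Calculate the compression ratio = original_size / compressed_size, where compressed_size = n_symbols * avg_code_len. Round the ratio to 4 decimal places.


original_size = n_symbols * orig_bits = 8580 * 8 = 68640 bits
compressed_size = n_symbols * avg_code_len = 8580 * 6.02 = 51651.6 bits
ratio = original_size / compressed_size = 68640 / 51651.6 = 1.3289

Compression ratio = 1.3289


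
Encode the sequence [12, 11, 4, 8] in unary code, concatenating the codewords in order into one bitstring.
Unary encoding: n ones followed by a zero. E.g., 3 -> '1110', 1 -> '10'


Encode each number as n ones followed by a terminating 0:
  12 -> 1111111111110 (13 bits)
  11 -> 111111111110 (12 bits)
  4 -> 11110 (5 bits)
  8 -> 111111110 (9 bits)
Total length = 13 + 12 + 5 + 9 = 39 bits.

Unary([12, 11, 4, 8]) = 111111111111011111111111011110111111110 (39 bits)


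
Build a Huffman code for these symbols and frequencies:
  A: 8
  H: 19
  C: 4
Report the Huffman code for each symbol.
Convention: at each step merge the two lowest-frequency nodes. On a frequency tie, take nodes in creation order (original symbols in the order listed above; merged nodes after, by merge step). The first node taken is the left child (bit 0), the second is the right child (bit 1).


Huffman tree construction:
Step 1: Merge C(4) + A(8) = 12
Step 2: Merge (C+A)(12) + H(19) = 31
Read each symbol's code off the tree from the root (left child = 0, right child = 1).

Codes:
  A: 01 (length 2)
  H: 1 (length 1)
  C: 00 (length 2)
Average code length: 43/31 = 1.3871 bits/symbol


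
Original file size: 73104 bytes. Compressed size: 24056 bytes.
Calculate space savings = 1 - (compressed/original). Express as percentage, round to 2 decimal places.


ratio = compressed/original = 24056/73104 = 0.329065
savings = 1 - ratio = 1 - 0.329065 = 0.670935
as a percentage: 0.670935 * 100 = 67.09%

Space savings = 1 - 24056/73104 = 67.09%


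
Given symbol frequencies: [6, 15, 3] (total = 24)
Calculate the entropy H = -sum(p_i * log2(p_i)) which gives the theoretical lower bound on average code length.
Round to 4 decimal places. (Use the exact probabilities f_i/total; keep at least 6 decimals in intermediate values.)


Per-symbol terms -p_i * log2(p_i) with p_i = f_i/24:
  p = 6/24 = 0.250000: log2(p) = -2.000000, -p*log2(p) = 0.500000
  p = 15/24 = 0.625000: log2(p) = -0.678072, -p*log2(p) = 0.423795
  p = 3/24 = 0.125000: log2(p) = -3.000000, -p*log2(p) = 0.375000
H = 0.500000 + 0.423795 + 0.375000 = 1.298795

H = 1.2988 bits/symbol


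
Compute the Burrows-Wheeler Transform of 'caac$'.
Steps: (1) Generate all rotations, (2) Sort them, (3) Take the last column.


Rotations (sorted):
  0: $caac -> last char: c
  1: aac$c -> last char: c
  2: ac$ca -> last char: a
  3: c$caa -> last char: a
  4: caac$ -> last char: $


BWT = ccaa$


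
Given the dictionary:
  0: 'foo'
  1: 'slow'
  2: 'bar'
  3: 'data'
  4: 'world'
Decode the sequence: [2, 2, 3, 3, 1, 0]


Look up each index in the dictionary:
  2 -> 'bar'
  2 -> 'bar'
  3 -> 'data'
  3 -> 'data'
  1 -> 'slow'
  0 -> 'foo'

Decoded: "bar bar data data slow foo"


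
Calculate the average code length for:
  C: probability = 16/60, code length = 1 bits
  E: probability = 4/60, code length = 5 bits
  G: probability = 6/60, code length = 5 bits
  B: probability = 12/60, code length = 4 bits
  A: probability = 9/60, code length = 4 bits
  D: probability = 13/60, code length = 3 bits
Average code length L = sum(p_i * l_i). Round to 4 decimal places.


Weighted contributions p_i * l_i:
  C: (16/60) * 1 = 16/60
  E: (4/60) * 5 = 20/60
  G: (6/60) * 5 = 30/60
  B: (12/60) * 4 = 48/60
  A: (9/60) * 4 = 36/60
  D: (13/60) * 3 = 39/60
Sum = (16 + 20 + 30 + 48 + 36 + 39)/60 = 189/60

L = 189/60 = 3.1500 bits/symbol


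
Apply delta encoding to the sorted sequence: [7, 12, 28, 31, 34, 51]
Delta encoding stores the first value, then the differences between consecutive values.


First value: 7
Deltas:
  12 - 7 = 5
  28 - 12 = 16
  31 - 28 = 3
  34 - 31 = 3
  51 - 34 = 17


Delta encoded: [7, 5, 16, 3, 3, 17]


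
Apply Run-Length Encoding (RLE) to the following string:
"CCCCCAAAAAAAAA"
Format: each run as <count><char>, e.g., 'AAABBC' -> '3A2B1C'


Scanning runs left to right:
  i=0: run of 'C' x 5 -> '5C'
  i=5: run of 'A' x 9 -> '9A'

RLE = 5C9A


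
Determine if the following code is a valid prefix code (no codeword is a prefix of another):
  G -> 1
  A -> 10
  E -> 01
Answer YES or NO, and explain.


Checking each pair (does one codeword prefix another?):
  G='1' vs A='10': prefix -- VIOLATION

NO -- this is NOT a valid prefix code. G (1) is a prefix of A (10).


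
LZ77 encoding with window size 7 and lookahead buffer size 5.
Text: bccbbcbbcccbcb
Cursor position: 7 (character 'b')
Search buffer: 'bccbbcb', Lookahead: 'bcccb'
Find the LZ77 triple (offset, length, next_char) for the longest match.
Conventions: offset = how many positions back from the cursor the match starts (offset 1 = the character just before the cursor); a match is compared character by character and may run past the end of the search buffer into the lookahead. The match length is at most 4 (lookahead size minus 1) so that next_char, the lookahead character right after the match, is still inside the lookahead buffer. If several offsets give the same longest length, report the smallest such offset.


Try each offset into the search buffer:
  offset=1 (pos 6, char 'b'): match length 1
  offset=2 (pos 5, char 'c'): match length 0
  offset=3 (pos 4, char 'b'): match length 2
  offset=4 (pos 3, char 'b'): match length 1
  offset=5 (pos 2, char 'c'): match length 0
  offset=6 (pos 1, char 'c'): match length 0
  offset=7 (pos 0, char 'b'): match length 3
Longest match has length 3 at offset 7.
next_char = character at position 7 + 3 = 10 -> 'c'

Best match: offset=7, length=3 (matching 'bcc' starting at position 0)
LZ77 triple: (7, 3, 'c')


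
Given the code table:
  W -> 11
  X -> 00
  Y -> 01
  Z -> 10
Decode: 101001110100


Decoding:
10 -> Z
10 -> Z
01 -> Y
11 -> W
01 -> Y
00 -> X


Result: ZZYWYX


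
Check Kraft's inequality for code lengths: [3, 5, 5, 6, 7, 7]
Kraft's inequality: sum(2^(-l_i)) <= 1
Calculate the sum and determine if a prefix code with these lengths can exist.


Sum = 2^(-3) + 2^(-5) + 2^(-5) + 2^(-6) + 2^(-7) + 2^(-7)
    = 0.125 + 0.03125 + 0.03125 + 0.015625 + 0.0078125 + 0.0078125
    = 28/128 = 0.21875
Since 0.21875 <= 1, Kraft's inequality IS satisfied.
A prefix code with these lengths CAN exist.

Kraft sum = 0.21875. Satisfied.


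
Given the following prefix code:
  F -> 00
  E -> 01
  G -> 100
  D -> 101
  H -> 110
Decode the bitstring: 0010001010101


Decoding step by step:
Bits 00 -> F
Bits 100 -> G
Bits 01 -> E
Bits 01 -> E
Bits 01 -> E
Bits 01 -> E


Decoded message: FGEEEE


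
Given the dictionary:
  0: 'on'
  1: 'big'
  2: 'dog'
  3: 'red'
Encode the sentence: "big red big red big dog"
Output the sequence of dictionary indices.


Look up each word in the dictionary:
  'big' -> 1
  'red' -> 3
  'big' -> 1
  'red' -> 3
  'big' -> 1
  'dog' -> 2

Encoded: [1, 3, 1, 3, 1, 2]


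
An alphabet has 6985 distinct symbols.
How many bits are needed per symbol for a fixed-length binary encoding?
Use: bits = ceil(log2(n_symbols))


log2(6985) = 12.77
Bracket: 2^12 = 4096 < 6985 <= 2^13 = 8192
So ceil(log2(6985)) = 13

bits = ceil(log2(6985)) = ceil(12.77) = 13 bits


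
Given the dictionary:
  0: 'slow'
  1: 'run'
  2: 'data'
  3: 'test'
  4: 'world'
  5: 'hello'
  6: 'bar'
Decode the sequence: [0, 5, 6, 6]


Look up each index in the dictionary:
  0 -> 'slow'
  5 -> 'hello'
  6 -> 'bar'
  6 -> 'bar'

Decoded: "slow hello bar bar"


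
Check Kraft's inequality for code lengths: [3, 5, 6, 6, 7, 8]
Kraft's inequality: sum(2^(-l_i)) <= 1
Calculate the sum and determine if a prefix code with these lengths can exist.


Sum = 2^(-3) + 2^(-5) + 2^(-6) + 2^(-6) + 2^(-7) + 2^(-8)
    = 0.125 + 0.03125 + 0.015625 + 0.015625 + 0.0078125 + 0.00390625
    = 51/256 = 0.19921875
Since 0.19921875 <= 1, Kraft's inequality IS satisfied.
A prefix code with these lengths CAN exist.

Kraft sum = 0.19921875. Satisfied.


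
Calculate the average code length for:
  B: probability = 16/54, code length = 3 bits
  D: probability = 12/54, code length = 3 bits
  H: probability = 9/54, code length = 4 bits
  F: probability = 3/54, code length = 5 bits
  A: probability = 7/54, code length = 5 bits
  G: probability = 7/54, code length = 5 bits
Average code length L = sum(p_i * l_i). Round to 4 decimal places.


Weighted contributions p_i * l_i:
  B: (16/54) * 3 = 48/54
  D: (12/54) * 3 = 36/54
  H: (9/54) * 4 = 36/54
  F: (3/54) * 5 = 15/54
  A: (7/54) * 5 = 35/54
  G: (7/54) * 5 = 35/54
Sum = (48 + 36 + 36 + 15 + 35 + 35)/54 = 205/54

L = 205/54 = 3.7963 bits/symbol


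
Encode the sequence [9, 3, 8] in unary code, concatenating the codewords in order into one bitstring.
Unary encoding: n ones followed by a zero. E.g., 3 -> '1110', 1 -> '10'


Encode each number as n ones followed by a terminating 0:
  9 -> 1111111110 (10 bits)
  3 -> 1110 (4 bits)
  8 -> 111111110 (9 bits)
Total length = 10 + 4 + 9 = 23 bits.

Unary([9, 3, 8]) = 11111111101110111111110 (23 bits)


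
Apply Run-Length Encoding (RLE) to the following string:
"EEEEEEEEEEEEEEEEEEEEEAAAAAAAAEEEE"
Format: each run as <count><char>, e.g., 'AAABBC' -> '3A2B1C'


Scanning runs left to right:
  i=0: run of 'E' x 21 -> '21E'
  i=21: run of 'A' x 8 -> '8A'
  i=29: run of 'E' x 4 -> '4E'

RLE = 21E8A4E


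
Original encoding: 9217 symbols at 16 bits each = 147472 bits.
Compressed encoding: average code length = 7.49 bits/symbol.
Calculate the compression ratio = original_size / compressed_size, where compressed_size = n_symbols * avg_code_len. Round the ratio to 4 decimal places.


original_size = n_symbols * orig_bits = 9217 * 16 = 147472 bits
compressed_size = n_symbols * avg_code_len = 9217 * 7.49 = 69035.33 bits
ratio = original_size / compressed_size = 147472 / 69035.33 = 2.1362

Compression ratio = 2.1362


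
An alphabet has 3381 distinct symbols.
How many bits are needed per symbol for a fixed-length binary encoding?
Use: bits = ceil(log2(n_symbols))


log2(3381) = 11.7232
Bracket: 2^11 = 2048 < 3381 <= 2^12 = 4096
So ceil(log2(3381)) = 12

bits = ceil(log2(3381)) = ceil(11.7232) = 12 bits


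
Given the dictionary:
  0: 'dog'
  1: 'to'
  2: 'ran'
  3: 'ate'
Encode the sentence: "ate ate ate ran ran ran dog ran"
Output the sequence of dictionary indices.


Look up each word in the dictionary:
  'ate' -> 3
  'ate' -> 3
  'ate' -> 3
  'ran' -> 2
  'ran' -> 2
  'ran' -> 2
  'dog' -> 0
  'ran' -> 2

Encoded: [3, 3, 3, 2, 2, 2, 0, 2]


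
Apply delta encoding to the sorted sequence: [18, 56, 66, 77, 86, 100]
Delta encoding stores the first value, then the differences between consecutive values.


First value: 18
Deltas:
  56 - 18 = 38
  66 - 56 = 10
  77 - 66 = 11
  86 - 77 = 9
  100 - 86 = 14


Delta encoded: [18, 38, 10, 11, 9, 14]


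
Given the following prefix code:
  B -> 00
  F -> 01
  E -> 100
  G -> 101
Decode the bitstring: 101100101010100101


Decoding step by step:
Bits 101 -> G
Bits 100 -> E
Bits 101 -> G
Bits 01 -> F
Bits 01 -> F
Bits 00 -> B
Bits 101 -> G


Decoded message: GEGFFBG


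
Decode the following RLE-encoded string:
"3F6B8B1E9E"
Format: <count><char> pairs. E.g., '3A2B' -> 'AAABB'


Expanding each <count><char> pair:
  3F -> 'FFF'
  6B -> 'BBBBBB'
  8B -> 'BBBBBBBB'
  1E -> 'E'
  9E -> 'EEEEEEEEE'

Decoded = FFFBBBBBBBBBBBBBBEEEEEEEEEE


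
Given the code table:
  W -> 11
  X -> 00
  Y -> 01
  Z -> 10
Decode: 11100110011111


Decoding:
11 -> W
10 -> Z
01 -> Y
10 -> Z
01 -> Y
11 -> W
11 -> W


Result: WZYZYWW


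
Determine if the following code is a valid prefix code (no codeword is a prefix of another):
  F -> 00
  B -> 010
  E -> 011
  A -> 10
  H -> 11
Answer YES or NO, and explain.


Checking each pair (does one codeword prefix another?):
  F='00' vs B='010': no prefix
  F='00' vs E='011': no prefix
  F='00' vs A='10': no prefix
  F='00' vs H='11': no prefix
  B='010' vs F='00': no prefix
  B='010' vs E='011': no prefix
  B='010' vs A='10': no prefix
  B='010' vs H='11': no prefix
  E='011' vs F='00': no prefix
  E='011' vs B='010': no prefix
  E='011' vs A='10': no prefix
  E='011' vs H='11': no prefix
  A='10' vs F='00': no prefix
  A='10' vs B='010': no prefix
  A='10' vs E='011': no prefix
  A='10' vs H='11': no prefix
  H='11' vs F='00': no prefix
  H='11' vs B='010': no prefix
  H='11' vs E='011': no prefix
  H='11' vs A='10': no prefix
No violation found over all pairs.

YES -- this is a valid prefix code. No codeword is a prefix of any other codeword.


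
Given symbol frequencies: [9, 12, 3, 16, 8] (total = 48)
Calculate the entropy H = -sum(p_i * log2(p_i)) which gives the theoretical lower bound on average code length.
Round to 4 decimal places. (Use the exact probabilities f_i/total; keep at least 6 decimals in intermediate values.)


Per-symbol terms -p_i * log2(p_i) with p_i = f_i/48:
  p = 9/48 = 0.187500: log2(p) = -2.415037, -p*log2(p) = 0.452820
  p = 12/48 = 0.250000: log2(p) = -2.000000, -p*log2(p) = 0.500000
  p = 3/48 = 0.062500: log2(p) = -4.000000, -p*log2(p) = 0.250000
  p = 16/48 = 0.333333: log2(p) = -1.584963, -p*log2(p) = 0.528321
  p = 8/48 = 0.166667: log2(p) = -2.584963, -p*log2(p) = 0.430827
H = 0.452820 + 0.500000 + 0.250000 + 0.528321 + 0.430827 = 2.161968

H = 2.162 bits/symbol


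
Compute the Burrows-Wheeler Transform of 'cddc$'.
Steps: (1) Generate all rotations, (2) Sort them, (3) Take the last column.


Rotations (sorted):
  0: $cddc -> last char: c
  1: c$cdd -> last char: d
  2: cddc$ -> last char: $
  3: dc$cd -> last char: d
  4: ddc$c -> last char: c


BWT = cd$dc


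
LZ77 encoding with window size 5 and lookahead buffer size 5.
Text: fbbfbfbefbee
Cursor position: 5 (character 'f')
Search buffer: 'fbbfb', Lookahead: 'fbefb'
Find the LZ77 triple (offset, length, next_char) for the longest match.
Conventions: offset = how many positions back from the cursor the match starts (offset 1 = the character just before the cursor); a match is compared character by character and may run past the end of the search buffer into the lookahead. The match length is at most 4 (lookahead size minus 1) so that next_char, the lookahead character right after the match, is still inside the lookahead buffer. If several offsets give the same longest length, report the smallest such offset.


Try each offset into the search buffer:
  offset=1 (pos 4, char 'b'): match length 0
  offset=2 (pos 3, char 'f'): match length 2
  offset=3 (pos 2, char 'b'): match length 0
  offset=4 (pos 1, char 'b'): match length 0
  offset=5 (pos 0, char 'f'): match length 2
Longest match has length 2, found at offsets 2, 5; take the smallest, offset 2.
next_char = character at position 5 + 2 = 7 -> 'e'

Best match: offset=2, length=2 (matching 'fb' starting at position 3)
LZ77 triple: (2, 2, 'e')


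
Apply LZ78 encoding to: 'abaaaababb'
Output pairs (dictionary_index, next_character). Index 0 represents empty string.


LZ78 encoding steps:
Dictionary: {0: ''}
Step 1: w='' (idx 0), next='a' -> output (0, 'a'), add 'a' as idx 1
Step 2: w='' (idx 0), next='b' -> output (0, 'b'), add 'b' as idx 2
Step 3: w='a' (idx 1), next='a' -> output (1, 'a'), add 'aa' as idx 3
Step 4: w='aa' (idx 3), next='b' -> output (3, 'b'), add 'aab' as idx 4
Step 5: w='a' (idx 1), next='b' -> output (1, 'b'), add 'ab' as idx 5
Step 6: w='b' (idx 2), end of input -> output (2, '')


Encoded: [(0, 'a'), (0, 'b'), (1, 'a'), (3, 'b'), (1, 'b'), (2, '')]


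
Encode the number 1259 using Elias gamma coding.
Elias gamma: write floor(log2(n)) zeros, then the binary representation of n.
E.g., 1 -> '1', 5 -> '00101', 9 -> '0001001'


num_bits = floor(log2(1259)) + 1 = 11
leading_zeros = num_bits - 1 = 10
binary(1259) = 10011101011

Elias gamma(1259) = '0000000000' + '10011101011' = 000000000010011101011 (21 bits)


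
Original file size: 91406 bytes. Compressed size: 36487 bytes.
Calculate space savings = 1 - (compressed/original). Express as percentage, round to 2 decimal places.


ratio = compressed/original = 36487/91406 = 0.399175
savings = 1 - ratio = 1 - 0.399175 = 0.600825
as a percentage: 0.600825 * 100 = 60.08%

Space savings = 1 - 36487/91406 = 60.08%


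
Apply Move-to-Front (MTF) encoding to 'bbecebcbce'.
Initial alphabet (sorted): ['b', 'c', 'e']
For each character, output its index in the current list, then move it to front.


MTF encoding:
'b': index 0 in ['b', 'c', 'e'] -> ['b', 'c', 'e']
'b': index 0 in ['b', 'c', 'e'] -> ['b', 'c', 'e']
'e': index 2 in ['b', 'c', 'e'] -> ['e', 'b', 'c']
'c': index 2 in ['e', 'b', 'c'] -> ['c', 'e', 'b']
'e': index 1 in ['c', 'e', 'b'] -> ['e', 'c', 'b']
'b': index 2 in ['e', 'c', 'b'] -> ['b', 'e', 'c']
'c': index 2 in ['b', 'e', 'c'] -> ['c', 'b', 'e']
'b': index 1 in ['c', 'b', 'e'] -> ['b', 'c', 'e']
'c': index 1 in ['b', 'c', 'e'] -> ['c', 'b', 'e']
'e': index 2 in ['c', 'b', 'e'] -> ['e', 'c', 'b']


Output: [0, 0, 2, 2, 1, 2, 2, 1, 1, 2]


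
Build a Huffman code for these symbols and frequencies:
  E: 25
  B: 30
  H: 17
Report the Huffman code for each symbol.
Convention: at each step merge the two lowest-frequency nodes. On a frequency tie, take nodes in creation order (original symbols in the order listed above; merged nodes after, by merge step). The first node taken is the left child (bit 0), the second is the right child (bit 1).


Huffman tree construction:
Step 1: Merge H(17) + E(25) = 42
Step 2: Merge B(30) + (H+E)(42) = 72
Read each symbol's code off the tree from the root (left child = 0, right child = 1).

Codes:
  E: 11 (length 2)
  B: 0 (length 1)
  H: 10 (length 2)
Average code length: 114/72 = 1.5833 bits/symbol


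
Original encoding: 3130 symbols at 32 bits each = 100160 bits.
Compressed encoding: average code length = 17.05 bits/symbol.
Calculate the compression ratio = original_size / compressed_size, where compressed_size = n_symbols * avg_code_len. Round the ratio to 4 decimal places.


original_size = n_symbols * orig_bits = 3130 * 32 = 100160 bits
compressed_size = n_symbols * avg_code_len = 3130 * 17.05 = 53366.5 bits
ratio = original_size / compressed_size = 100160 / 53366.5 = 1.8768

Compression ratio = 1.8768


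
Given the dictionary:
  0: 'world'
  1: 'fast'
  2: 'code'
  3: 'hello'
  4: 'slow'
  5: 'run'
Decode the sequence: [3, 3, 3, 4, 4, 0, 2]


Look up each index in the dictionary:
  3 -> 'hello'
  3 -> 'hello'
  3 -> 'hello'
  4 -> 'slow'
  4 -> 'slow'
  0 -> 'world'
  2 -> 'code'

Decoded: "hello hello hello slow slow world code"


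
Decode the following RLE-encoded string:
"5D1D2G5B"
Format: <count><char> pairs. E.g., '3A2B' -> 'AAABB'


Expanding each <count><char> pair:
  5D -> 'DDDDD'
  1D -> 'D'
  2G -> 'GG'
  5B -> 'BBBBB'

Decoded = DDDDDDGGBBBBB


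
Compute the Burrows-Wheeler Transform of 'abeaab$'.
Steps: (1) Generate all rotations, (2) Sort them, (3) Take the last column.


Rotations (sorted):
  0: $abeaab -> last char: b
  1: aab$abe -> last char: e
  2: ab$abea -> last char: a
  3: abeaab$ -> last char: $
  4: b$abeaa -> last char: a
  5: beaab$a -> last char: a
  6: eaab$ab -> last char: b


BWT = bea$aab


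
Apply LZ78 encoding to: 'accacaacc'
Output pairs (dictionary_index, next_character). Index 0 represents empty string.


LZ78 encoding steps:
Dictionary: {0: ''}
Step 1: w='' (idx 0), next='a' -> output (0, 'a'), add 'a' as idx 1
Step 2: w='' (idx 0), next='c' -> output (0, 'c'), add 'c' as idx 2
Step 3: w='c' (idx 2), next='a' -> output (2, 'a'), add 'ca' as idx 3
Step 4: w='ca' (idx 3), next='a' -> output (3, 'a'), add 'caa' as idx 4
Step 5: w='c' (idx 2), next='c' -> output (2, 'c'), add 'cc' as idx 5


Encoded: [(0, 'a'), (0, 'c'), (2, 'a'), (3, 'a'), (2, 'c')]


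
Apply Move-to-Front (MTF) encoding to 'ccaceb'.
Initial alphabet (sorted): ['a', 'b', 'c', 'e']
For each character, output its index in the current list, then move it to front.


MTF encoding:
'c': index 2 in ['a', 'b', 'c', 'e'] -> ['c', 'a', 'b', 'e']
'c': index 0 in ['c', 'a', 'b', 'e'] -> ['c', 'a', 'b', 'e']
'a': index 1 in ['c', 'a', 'b', 'e'] -> ['a', 'c', 'b', 'e']
'c': index 1 in ['a', 'c', 'b', 'e'] -> ['c', 'a', 'b', 'e']
'e': index 3 in ['c', 'a', 'b', 'e'] -> ['e', 'c', 'a', 'b']
'b': index 3 in ['e', 'c', 'a', 'b'] -> ['b', 'e', 'c', 'a']


Output: [2, 0, 1, 1, 3, 3]


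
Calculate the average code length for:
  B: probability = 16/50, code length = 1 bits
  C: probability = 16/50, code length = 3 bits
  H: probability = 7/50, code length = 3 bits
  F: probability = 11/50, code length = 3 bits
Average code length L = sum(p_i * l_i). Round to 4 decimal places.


Weighted contributions p_i * l_i:
  B: (16/50) * 1 = 16/50
  C: (16/50) * 3 = 48/50
  H: (7/50) * 3 = 21/50
  F: (11/50) * 3 = 33/50
Sum = (16 + 48 + 21 + 33)/50 = 118/50

L = 118/50 = 2.3600 bits/symbol


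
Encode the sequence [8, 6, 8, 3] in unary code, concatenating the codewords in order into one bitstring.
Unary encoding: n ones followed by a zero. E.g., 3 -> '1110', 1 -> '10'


Encode each number as n ones followed by a terminating 0:
  8 -> 111111110 (9 bits)
  6 -> 1111110 (7 bits)
  8 -> 111111110 (9 bits)
  3 -> 1110 (4 bits)
Total length = 9 + 7 + 9 + 4 = 29 bits.

Unary([8, 6, 8, 3]) = 11111111011111101111111101110 (29 bits)


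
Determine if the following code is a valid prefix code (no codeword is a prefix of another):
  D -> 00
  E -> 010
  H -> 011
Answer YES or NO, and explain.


Checking each pair (does one codeword prefix another?):
  D='00' vs E='010': no prefix
  D='00' vs H='011': no prefix
  E='010' vs D='00': no prefix
  E='010' vs H='011': no prefix
  H='011' vs D='00': no prefix
  H='011' vs E='010': no prefix
No violation found over all pairs.

YES -- this is a valid prefix code. No codeword is a prefix of any other codeword.


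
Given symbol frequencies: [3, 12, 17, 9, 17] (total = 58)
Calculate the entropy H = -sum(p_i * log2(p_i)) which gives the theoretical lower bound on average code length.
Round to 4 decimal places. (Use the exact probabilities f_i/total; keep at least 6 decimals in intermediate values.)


Per-symbol terms -p_i * log2(p_i) with p_i = f_i/58:
  p = 3/58 = 0.051724: log2(p) = -4.273018, -p*log2(p) = 0.221018
  p = 12/58 = 0.206897: log2(p) = -2.273018, -p*log2(p) = 0.470280
  p = 17/58 = 0.293103: log2(p) = -1.770518, -p*log2(p) = 0.518945
  p = 9/58 = 0.155172: log2(p) = -2.688056, -p*log2(p) = 0.417112
  p = 17/58 = 0.293103: log2(p) = -1.770518, -p*log2(p) = 0.518945
H = 0.221018 + 0.470280 + 0.518945 + 0.417112 + 0.518945 = 2.146300

H = 2.1463 bits/symbol


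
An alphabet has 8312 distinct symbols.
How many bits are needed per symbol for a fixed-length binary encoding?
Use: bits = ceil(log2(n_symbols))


log2(8312) = 13.021
Bracket: 2^13 = 8192 < 8312 <= 2^14 = 16384
So ceil(log2(8312)) = 14

bits = ceil(log2(8312)) = ceil(13.021) = 14 bits


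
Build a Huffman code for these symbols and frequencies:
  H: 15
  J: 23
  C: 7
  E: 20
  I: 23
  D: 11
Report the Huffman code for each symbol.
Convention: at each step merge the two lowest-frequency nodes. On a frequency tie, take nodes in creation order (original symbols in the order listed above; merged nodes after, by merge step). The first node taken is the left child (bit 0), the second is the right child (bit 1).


Huffman tree construction:
Step 1: Merge C(7) + D(11) = 18
Step 2: Merge H(15) + (C+D)(18) = 33
Step 3: Merge E(20) + J(23) = 43
Step 4: Merge I(23) + (H+(C+D))(33) = 56
Step 5: Merge (E+J)(43) + (I+(H+(C+D)))(56) = 99
Read each symbol's code off the tree from the root (left child = 0, right child = 1).

Codes:
  H: 110 (length 3)
  J: 01 (length 2)
  C: 1110 (length 4)
  E: 00 (length 2)
  I: 10 (length 2)
  D: 1111 (length 4)
Average code length: 249/99 = 2.5152 bits/symbol


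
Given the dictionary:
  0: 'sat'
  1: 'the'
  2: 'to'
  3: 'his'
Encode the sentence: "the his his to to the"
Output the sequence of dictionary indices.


Look up each word in the dictionary:
  'the' -> 1
  'his' -> 3
  'his' -> 3
  'to' -> 2
  'to' -> 2
  'the' -> 1

Encoded: [1, 3, 3, 2, 2, 1]


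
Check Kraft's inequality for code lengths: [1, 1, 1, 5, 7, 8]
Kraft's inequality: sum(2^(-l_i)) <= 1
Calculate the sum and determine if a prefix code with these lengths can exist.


Sum = 2^(-1) + 2^(-1) + 2^(-1) + 2^(-5) + 2^(-7) + 2^(-8)
    = 0.5 + 0.5 + 0.5 + 0.03125 + 0.0078125 + 0.00390625
    = 395/256 = 1.54296875
Since 1.54296875 > 1, Kraft's inequality is NOT satisfied.
A prefix code with these lengths CANNOT exist.

Kraft sum = 1.54296875. Not satisfied.


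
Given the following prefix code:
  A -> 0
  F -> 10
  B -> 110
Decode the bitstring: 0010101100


Decoding step by step:
Bits 0 -> A
Bits 0 -> A
Bits 10 -> F
Bits 10 -> F
Bits 110 -> B
Bits 0 -> A


Decoded message: AAFFBA


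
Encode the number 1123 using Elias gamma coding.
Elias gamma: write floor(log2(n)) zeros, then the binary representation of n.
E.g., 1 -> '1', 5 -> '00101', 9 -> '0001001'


num_bits = floor(log2(1123)) + 1 = 11
leading_zeros = num_bits - 1 = 10
binary(1123) = 10001100011

Elias gamma(1123) = '0000000000' + '10001100011' = 000000000010001100011 (21 bits)


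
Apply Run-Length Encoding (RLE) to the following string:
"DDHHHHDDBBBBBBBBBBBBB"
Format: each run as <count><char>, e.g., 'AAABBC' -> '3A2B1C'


Scanning runs left to right:
  i=0: run of 'D' x 2 -> '2D'
  i=2: run of 'H' x 4 -> '4H'
  i=6: run of 'D' x 2 -> '2D'
  i=8: run of 'B' x 13 -> '13B'

RLE = 2D4H2D13B


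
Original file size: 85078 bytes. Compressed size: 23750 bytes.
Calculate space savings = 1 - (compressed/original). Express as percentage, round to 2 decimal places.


ratio = compressed/original = 23750/85078 = 0.279156
savings = 1 - ratio = 1 - 0.279156 = 0.720844
as a percentage: 0.720844 * 100 = 72.08%

Space savings = 1 - 23750/85078 = 72.08%


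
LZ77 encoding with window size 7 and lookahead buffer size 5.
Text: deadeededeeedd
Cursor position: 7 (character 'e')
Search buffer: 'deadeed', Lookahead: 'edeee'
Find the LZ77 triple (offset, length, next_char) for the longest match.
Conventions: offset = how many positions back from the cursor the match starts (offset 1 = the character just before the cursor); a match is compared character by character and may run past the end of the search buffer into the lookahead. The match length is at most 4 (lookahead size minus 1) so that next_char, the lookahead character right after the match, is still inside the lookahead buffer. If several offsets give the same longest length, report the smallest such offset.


Try each offset into the search buffer:
  offset=1 (pos 6, char 'd'): match length 0
  offset=2 (pos 5, char 'e'): match length 3
  offset=3 (pos 4, char 'e'): match length 1
  offset=4 (pos 3, char 'd'): match length 0
  offset=5 (pos 2, char 'a'): match length 0
  offset=6 (pos 1, char 'e'): match length 1
  offset=7 (pos 0, char 'd'): match length 0
Longest match has length 3 at offset 2.
next_char = character at position 7 + 3 = 10 -> 'e'

Best match: offset=2, length=3 (matching 'ede' starting at position 5)
LZ77 triple: (2, 3, 'e')


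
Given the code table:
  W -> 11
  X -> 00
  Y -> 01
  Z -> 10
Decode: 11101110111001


Decoding:
11 -> W
10 -> Z
11 -> W
10 -> Z
11 -> W
10 -> Z
01 -> Y


Result: WZWZWZY


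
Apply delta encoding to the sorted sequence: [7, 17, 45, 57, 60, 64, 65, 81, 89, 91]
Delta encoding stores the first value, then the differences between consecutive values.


First value: 7
Deltas:
  17 - 7 = 10
  45 - 17 = 28
  57 - 45 = 12
  60 - 57 = 3
  64 - 60 = 4
  65 - 64 = 1
  81 - 65 = 16
  89 - 81 = 8
  91 - 89 = 2


Delta encoded: [7, 10, 28, 12, 3, 4, 1, 16, 8, 2]


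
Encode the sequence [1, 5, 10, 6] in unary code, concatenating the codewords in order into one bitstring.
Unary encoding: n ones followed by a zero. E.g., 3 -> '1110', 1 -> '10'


Encode each number as n ones followed by a terminating 0:
  1 -> 10 (2 bits)
  5 -> 111110 (6 bits)
  10 -> 11111111110 (11 bits)
  6 -> 1111110 (7 bits)
Total length = 2 + 6 + 11 + 7 = 26 bits.

Unary([1, 5, 10, 6]) = 10111110111111111101111110 (26 bits)


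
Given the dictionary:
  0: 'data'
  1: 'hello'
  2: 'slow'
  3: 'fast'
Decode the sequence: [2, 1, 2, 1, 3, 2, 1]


Look up each index in the dictionary:
  2 -> 'slow'
  1 -> 'hello'
  2 -> 'slow'
  1 -> 'hello'
  3 -> 'fast'
  2 -> 'slow'
  1 -> 'hello'

Decoded: "slow hello slow hello fast slow hello"


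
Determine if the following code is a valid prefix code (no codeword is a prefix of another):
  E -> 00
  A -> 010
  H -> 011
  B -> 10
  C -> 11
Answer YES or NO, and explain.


Checking each pair (does one codeword prefix another?):
  E='00' vs A='010': no prefix
  E='00' vs H='011': no prefix
  E='00' vs B='10': no prefix
  E='00' vs C='11': no prefix
  A='010' vs E='00': no prefix
  A='010' vs H='011': no prefix
  A='010' vs B='10': no prefix
  A='010' vs C='11': no prefix
  H='011' vs E='00': no prefix
  H='011' vs A='010': no prefix
  H='011' vs B='10': no prefix
  H='011' vs C='11': no prefix
  B='10' vs E='00': no prefix
  B='10' vs A='010': no prefix
  B='10' vs H='011': no prefix
  B='10' vs C='11': no prefix
  C='11' vs E='00': no prefix
  C='11' vs A='010': no prefix
  C='11' vs H='011': no prefix
  C='11' vs B='10': no prefix
No violation found over all pairs.

YES -- this is a valid prefix code. No codeword is a prefix of any other codeword.


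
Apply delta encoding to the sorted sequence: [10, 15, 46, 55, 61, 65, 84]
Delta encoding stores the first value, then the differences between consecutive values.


First value: 10
Deltas:
  15 - 10 = 5
  46 - 15 = 31
  55 - 46 = 9
  61 - 55 = 6
  65 - 61 = 4
  84 - 65 = 19


Delta encoded: [10, 5, 31, 9, 6, 4, 19]


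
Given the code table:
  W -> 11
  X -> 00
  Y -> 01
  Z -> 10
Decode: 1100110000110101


Decoding:
11 -> W
00 -> X
11 -> W
00 -> X
00 -> X
11 -> W
01 -> Y
01 -> Y


Result: WXWXXWYY


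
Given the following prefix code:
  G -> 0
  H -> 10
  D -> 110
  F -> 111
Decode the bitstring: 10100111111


Decoding step by step:
Bits 10 -> H
Bits 10 -> H
Bits 0 -> G
Bits 111 -> F
Bits 111 -> F


Decoded message: HHGFF


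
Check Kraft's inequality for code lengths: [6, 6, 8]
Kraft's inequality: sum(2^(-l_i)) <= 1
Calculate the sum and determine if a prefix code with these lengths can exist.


Sum = 2^(-6) + 2^(-6) + 2^(-8)
    = 0.015625 + 0.015625 + 0.00390625
    = 9/256 = 0.03515625
Since 0.03515625 <= 1, Kraft's inequality IS satisfied.
A prefix code with these lengths CAN exist.

Kraft sum = 0.03515625. Satisfied.


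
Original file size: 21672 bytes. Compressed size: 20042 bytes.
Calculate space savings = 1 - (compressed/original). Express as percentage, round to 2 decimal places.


ratio = compressed/original = 20042/21672 = 0.924788
savings = 1 - ratio = 1 - 0.924788 = 0.075212
as a percentage: 0.075212 * 100 = 7.52%

Space savings = 1 - 20042/21672 = 7.52%


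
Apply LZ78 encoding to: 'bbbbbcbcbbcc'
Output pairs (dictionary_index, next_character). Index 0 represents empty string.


LZ78 encoding steps:
Dictionary: {0: ''}
Step 1: w='' (idx 0), next='b' -> output (0, 'b'), add 'b' as idx 1
Step 2: w='b' (idx 1), next='b' -> output (1, 'b'), add 'bb' as idx 2
Step 3: w='bb' (idx 2), next='c' -> output (2, 'c'), add 'bbc' as idx 3
Step 4: w='b' (idx 1), next='c' -> output (1, 'c'), add 'bc' as idx 4
Step 5: w='bbc' (idx 3), next='c' -> output (3, 'c'), add 'bbcc' as idx 5


Encoded: [(0, 'b'), (1, 'b'), (2, 'c'), (1, 'c'), (3, 'c')]


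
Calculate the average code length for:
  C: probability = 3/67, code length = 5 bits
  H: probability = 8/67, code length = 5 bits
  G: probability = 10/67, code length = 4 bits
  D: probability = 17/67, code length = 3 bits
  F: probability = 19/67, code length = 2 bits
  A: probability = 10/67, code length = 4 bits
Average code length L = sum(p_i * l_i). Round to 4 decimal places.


Weighted contributions p_i * l_i:
  C: (3/67) * 5 = 15/67
  H: (8/67) * 5 = 40/67
  G: (10/67) * 4 = 40/67
  D: (17/67) * 3 = 51/67
  F: (19/67) * 2 = 38/67
  A: (10/67) * 4 = 40/67
Sum = (15 + 40 + 40 + 51 + 38 + 40)/67 = 224/67

L = 224/67 = 3.3433 bits/symbol


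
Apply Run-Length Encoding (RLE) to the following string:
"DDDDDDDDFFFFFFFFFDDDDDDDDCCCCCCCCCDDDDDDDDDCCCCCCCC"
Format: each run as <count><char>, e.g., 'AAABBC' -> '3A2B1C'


Scanning runs left to right:
  i=0: run of 'D' x 8 -> '8D'
  i=8: run of 'F' x 9 -> '9F'
  i=17: run of 'D' x 8 -> '8D'
  i=25: run of 'C' x 9 -> '9C'
  i=34: run of 'D' x 9 -> '9D'
  i=43: run of 'C' x 8 -> '8C'

RLE = 8D9F8D9C9D8C


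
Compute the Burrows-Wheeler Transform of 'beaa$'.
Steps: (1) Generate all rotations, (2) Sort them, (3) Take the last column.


Rotations (sorted):
  0: $beaa -> last char: a
  1: a$bea -> last char: a
  2: aa$be -> last char: e
  3: beaa$ -> last char: $
  4: eaa$b -> last char: b


BWT = aae$b


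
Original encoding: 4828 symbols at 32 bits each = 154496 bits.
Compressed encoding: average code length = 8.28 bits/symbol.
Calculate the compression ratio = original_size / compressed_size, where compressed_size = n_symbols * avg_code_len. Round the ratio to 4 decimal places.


original_size = n_symbols * orig_bits = 4828 * 32 = 154496 bits
compressed_size = n_symbols * avg_code_len = 4828 * 8.28 = 39975.84 bits
ratio = original_size / compressed_size = 154496 / 39975.84 = 3.8647

Compression ratio = 3.8647


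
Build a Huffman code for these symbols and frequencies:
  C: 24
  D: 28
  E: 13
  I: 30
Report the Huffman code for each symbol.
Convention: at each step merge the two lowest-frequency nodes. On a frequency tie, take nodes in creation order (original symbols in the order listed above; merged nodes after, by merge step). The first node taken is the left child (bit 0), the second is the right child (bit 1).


Huffman tree construction:
Step 1: Merge E(13) + C(24) = 37
Step 2: Merge D(28) + I(30) = 58
Step 3: Merge (E+C)(37) + (D+I)(58) = 95
Read each symbol's code off the tree from the root (left child = 0, right child = 1).

Codes:
  C: 01 (length 2)
  D: 10 (length 2)
  E: 00 (length 2)
  I: 11 (length 2)
Average code length: 190/95 = 2.0000 bits/symbol


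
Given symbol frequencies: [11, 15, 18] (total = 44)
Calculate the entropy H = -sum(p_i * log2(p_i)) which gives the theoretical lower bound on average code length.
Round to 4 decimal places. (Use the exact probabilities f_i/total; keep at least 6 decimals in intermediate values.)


Per-symbol terms -p_i * log2(p_i) with p_i = f_i/44:
  p = 11/44 = 0.250000: log2(p) = -2.000000, -p*log2(p) = 0.500000
  p = 15/44 = 0.340909: log2(p) = -1.552541, -p*log2(p) = 0.529275
  p = 18/44 = 0.409091: log2(p) = -1.289507, -p*log2(p) = 0.527525
H = 0.500000 + 0.529275 + 0.527525 = 1.556800

H = 1.5568 bits/symbol


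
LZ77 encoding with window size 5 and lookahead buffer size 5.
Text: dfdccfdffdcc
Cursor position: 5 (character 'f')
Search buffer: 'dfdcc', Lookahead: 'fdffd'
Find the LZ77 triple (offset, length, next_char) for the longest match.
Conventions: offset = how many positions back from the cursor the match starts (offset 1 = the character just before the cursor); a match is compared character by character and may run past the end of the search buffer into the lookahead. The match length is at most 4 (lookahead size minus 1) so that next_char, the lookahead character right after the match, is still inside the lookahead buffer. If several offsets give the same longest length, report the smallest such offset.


Try each offset into the search buffer:
  offset=1 (pos 4, char 'c'): match length 0
  offset=2 (pos 3, char 'c'): match length 0
  offset=3 (pos 2, char 'd'): match length 0
  offset=4 (pos 1, char 'f'): match length 2
  offset=5 (pos 0, char 'd'): match length 0
Longest match has length 2 at offset 4.
next_char = character at position 5 + 2 = 7 -> 'f'

Best match: offset=4, length=2 (matching 'fd' starting at position 1)
LZ77 triple: (4, 2, 'f')


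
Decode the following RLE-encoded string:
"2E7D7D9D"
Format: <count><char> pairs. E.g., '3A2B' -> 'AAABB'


Expanding each <count><char> pair:
  2E -> 'EE'
  7D -> 'DDDDDDD'
  7D -> 'DDDDDDD'
  9D -> 'DDDDDDDDD'

Decoded = EEDDDDDDDDDDDDDDDDDDDDDDD


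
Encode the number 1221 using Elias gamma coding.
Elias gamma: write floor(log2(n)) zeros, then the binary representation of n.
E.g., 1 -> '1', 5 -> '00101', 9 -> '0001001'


num_bits = floor(log2(1221)) + 1 = 11
leading_zeros = num_bits - 1 = 10
binary(1221) = 10011000101

Elias gamma(1221) = '0000000000' + '10011000101' = 000000000010011000101 (21 bits)


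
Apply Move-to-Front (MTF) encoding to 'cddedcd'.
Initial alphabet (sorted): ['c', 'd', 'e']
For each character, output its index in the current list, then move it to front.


MTF encoding:
'c': index 0 in ['c', 'd', 'e'] -> ['c', 'd', 'e']
'd': index 1 in ['c', 'd', 'e'] -> ['d', 'c', 'e']
'd': index 0 in ['d', 'c', 'e'] -> ['d', 'c', 'e']
'e': index 2 in ['d', 'c', 'e'] -> ['e', 'd', 'c']
'd': index 1 in ['e', 'd', 'c'] -> ['d', 'e', 'c']
'c': index 2 in ['d', 'e', 'c'] -> ['c', 'd', 'e']
'd': index 1 in ['c', 'd', 'e'] -> ['d', 'c', 'e']


Output: [0, 1, 0, 2, 1, 2, 1]


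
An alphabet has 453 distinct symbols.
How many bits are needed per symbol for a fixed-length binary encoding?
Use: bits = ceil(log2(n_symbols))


log2(453) = 8.8234
Bracket: 2^8 = 256 < 453 <= 2^9 = 512
So ceil(log2(453)) = 9

bits = ceil(log2(453)) = ceil(8.8234) = 9 bits


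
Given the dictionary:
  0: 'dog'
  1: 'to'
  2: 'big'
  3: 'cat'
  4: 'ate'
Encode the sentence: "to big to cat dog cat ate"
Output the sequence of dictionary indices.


Look up each word in the dictionary:
  'to' -> 1
  'big' -> 2
  'to' -> 1
  'cat' -> 3
  'dog' -> 0
  'cat' -> 3
  'ate' -> 4

Encoded: [1, 2, 1, 3, 0, 3, 4]


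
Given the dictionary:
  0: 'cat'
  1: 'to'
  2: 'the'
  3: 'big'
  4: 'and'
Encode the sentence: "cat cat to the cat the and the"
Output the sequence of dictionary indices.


Look up each word in the dictionary:
  'cat' -> 0
  'cat' -> 0
  'to' -> 1
  'the' -> 2
  'cat' -> 0
  'the' -> 2
  'and' -> 4
  'the' -> 2

Encoded: [0, 0, 1, 2, 0, 2, 4, 2]


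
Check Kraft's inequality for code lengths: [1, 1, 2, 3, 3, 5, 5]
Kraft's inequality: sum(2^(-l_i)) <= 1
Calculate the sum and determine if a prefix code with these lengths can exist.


Sum = 2^(-1) + 2^(-1) + 2^(-2) + 2^(-3) + 2^(-3) + 2^(-5) + 2^(-5)
    = 0.5 + 0.5 + 0.25 + 0.125 + 0.125 + 0.03125 + 0.03125
    = 50/32 = 1.5625
Since 1.5625 > 1, Kraft's inequality is NOT satisfied.
A prefix code with these lengths CANNOT exist.

Kraft sum = 1.5625. Not satisfied.


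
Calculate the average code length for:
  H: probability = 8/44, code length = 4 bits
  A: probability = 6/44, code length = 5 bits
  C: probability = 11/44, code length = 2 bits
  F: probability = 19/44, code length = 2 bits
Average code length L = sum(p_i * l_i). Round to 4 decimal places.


Weighted contributions p_i * l_i:
  H: (8/44) * 4 = 32/44
  A: (6/44) * 5 = 30/44
  C: (11/44) * 2 = 22/44
  F: (19/44) * 2 = 38/44
Sum = (32 + 30 + 22 + 38)/44 = 122/44

L = 122/44 = 2.7727 bits/symbol


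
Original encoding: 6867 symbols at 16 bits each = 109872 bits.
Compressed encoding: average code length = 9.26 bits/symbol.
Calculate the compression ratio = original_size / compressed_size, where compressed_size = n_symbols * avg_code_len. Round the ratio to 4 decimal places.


original_size = n_symbols * orig_bits = 6867 * 16 = 109872 bits
compressed_size = n_symbols * avg_code_len = 6867 * 9.26 = 63588.42 bits
ratio = original_size / compressed_size = 109872 / 63588.42 = 1.7279

Compression ratio = 1.7279


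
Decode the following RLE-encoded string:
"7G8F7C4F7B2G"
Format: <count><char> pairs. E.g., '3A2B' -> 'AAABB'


Expanding each <count><char> pair:
  7G -> 'GGGGGGG'
  8F -> 'FFFFFFFF'
  7C -> 'CCCCCCC'
  4F -> 'FFFF'
  7B -> 'BBBBBBB'
  2G -> 'GG'

Decoded = GGGGGGGFFFFFFFFCCCCCCCFFFFBBBBBBBGG
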